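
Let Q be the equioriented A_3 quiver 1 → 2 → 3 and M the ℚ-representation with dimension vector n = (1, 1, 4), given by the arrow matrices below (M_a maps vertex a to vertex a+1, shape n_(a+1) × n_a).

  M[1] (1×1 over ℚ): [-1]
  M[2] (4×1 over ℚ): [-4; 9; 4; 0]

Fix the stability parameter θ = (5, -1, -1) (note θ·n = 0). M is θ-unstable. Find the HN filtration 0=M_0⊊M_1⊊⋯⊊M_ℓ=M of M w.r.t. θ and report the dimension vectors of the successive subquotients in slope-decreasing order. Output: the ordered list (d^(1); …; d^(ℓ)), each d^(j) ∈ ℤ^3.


Barcode: M ≅ I[1,3], I[3,3]^3. HN layers by μ_θ (2 steps, strictly decreasing):
  μ^(1)=1; μ^(2)=-1

((1, 1, 1); (0, 0, 3))


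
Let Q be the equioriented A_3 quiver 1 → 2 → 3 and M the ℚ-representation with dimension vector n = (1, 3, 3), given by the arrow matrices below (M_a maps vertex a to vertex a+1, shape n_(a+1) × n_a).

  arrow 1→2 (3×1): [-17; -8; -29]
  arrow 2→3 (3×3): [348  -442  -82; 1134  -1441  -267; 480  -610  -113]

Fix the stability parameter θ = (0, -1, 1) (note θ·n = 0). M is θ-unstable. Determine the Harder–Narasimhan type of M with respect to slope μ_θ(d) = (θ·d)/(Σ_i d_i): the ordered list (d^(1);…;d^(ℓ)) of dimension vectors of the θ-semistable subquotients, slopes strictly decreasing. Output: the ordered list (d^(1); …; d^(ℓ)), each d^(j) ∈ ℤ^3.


Barcode: M ≅ I[1,3], I[2,2], I[2,3], I[3,3]. HN layers by μ_θ (3 steps, strictly decreasing):
  μ^(1)=1; μ^(2)=-1/2; μ^(3)=-1

((0, 0, 3); (1, 1, 0); (0, 2, 0))


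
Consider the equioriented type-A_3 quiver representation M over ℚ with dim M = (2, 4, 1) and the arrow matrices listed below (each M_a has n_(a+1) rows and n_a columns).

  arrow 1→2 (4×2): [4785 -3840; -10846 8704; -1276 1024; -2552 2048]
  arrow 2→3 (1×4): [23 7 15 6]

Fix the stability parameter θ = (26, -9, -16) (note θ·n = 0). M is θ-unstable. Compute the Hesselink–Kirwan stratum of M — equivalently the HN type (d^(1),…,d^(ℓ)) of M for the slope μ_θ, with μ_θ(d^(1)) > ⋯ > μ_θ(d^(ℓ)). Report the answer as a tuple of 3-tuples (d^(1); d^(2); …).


Barcode: M ≅ I[1,1], I[1,3], I[2,2]^3. HN layers by μ_θ (3 steps, strictly decreasing):
  μ^(1)=26; μ^(2)=1/3; μ^(3)=-9

((1, 0, 0); (1, 1, 1); (0, 3, 0))


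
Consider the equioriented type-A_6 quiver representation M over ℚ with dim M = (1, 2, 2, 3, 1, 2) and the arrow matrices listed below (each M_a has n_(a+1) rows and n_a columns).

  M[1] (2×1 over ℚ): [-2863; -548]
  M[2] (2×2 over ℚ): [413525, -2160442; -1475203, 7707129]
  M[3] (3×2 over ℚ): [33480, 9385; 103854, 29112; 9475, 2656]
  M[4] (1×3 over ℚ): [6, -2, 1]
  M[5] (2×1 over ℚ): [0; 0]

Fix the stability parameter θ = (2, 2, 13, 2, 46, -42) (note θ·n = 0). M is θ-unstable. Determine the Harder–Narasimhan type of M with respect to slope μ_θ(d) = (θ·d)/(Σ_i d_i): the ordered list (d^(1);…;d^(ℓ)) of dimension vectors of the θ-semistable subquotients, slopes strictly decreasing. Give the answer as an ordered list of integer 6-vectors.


Barcode: M ≅ I[1,5], I[2,4], I[4,4], I[6,6]^2. HN layers by μ_θ (4 steps, strictly decreasing):
  μ^(1)=46; μ^(2)=15/2; μ^(3)=2; μ^(4)=-42

((0, 0, 0, 0, 1, 0); (0, 0, 2, 2, 0, 0); (1, 2, 0, 1, 0, 0); (0, 0, 0, 0, 0, 2))


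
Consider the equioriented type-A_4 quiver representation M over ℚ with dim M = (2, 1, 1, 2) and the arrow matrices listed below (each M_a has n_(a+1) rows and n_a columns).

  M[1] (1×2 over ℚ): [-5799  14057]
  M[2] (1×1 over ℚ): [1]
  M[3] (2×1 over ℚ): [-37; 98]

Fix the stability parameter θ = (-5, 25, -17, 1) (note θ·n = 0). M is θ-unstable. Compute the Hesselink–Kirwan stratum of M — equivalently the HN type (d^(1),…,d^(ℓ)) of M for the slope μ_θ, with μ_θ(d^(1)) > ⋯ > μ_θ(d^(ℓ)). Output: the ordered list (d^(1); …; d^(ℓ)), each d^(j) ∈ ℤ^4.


Via rank(M_{q-1}∘⋯∘M_p): M ≅ I[1,1], I[1,4], I[4,4].
μ_θ-semistable layers: μ^(1)=3; μ^(2)=1; μ^(3)=-5

((0, 1, 1, 1); (0, 0, 0, 1); (2, 0, 0, 0))


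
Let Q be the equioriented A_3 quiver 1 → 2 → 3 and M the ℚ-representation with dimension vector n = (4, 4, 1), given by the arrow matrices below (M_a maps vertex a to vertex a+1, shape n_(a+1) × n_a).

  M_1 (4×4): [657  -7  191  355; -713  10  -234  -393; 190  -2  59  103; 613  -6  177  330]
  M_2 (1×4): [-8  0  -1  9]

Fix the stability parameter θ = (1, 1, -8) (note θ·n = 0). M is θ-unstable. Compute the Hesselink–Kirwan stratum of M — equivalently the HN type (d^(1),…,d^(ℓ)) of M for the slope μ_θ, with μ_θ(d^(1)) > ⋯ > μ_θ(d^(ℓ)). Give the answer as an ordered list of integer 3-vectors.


Via rank(M_{q-1}∘⋯∘M_p): M ≅ I[1,2]^3, I[1,3].
μ_θ-semistable layers: μ^(1)=1; μ^(2)=-2

((3, 3, 0); (1, 1, 1))


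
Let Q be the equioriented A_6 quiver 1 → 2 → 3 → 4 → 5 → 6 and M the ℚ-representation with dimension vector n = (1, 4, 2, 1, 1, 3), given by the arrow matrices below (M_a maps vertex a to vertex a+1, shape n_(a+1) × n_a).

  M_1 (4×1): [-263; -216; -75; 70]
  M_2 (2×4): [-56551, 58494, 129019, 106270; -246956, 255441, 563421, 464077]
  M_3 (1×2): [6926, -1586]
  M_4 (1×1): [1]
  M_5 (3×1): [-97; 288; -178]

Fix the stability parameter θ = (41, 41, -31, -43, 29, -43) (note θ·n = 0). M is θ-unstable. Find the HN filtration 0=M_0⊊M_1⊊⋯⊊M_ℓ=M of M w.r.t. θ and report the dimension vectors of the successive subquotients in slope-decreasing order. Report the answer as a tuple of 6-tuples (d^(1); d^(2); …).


Interval decomposition of M: I[1,6], I[2,2]^2, I[2,3], I[6,6]^2.
HN type (ℓ=4): μ^(1)=41; μ^(2)=5; μ^(3)=-1; μ^(4)=-43

((0, 2, 0, 0, 0, 0); (0, 1, 1, 0, 0, 0); (1, 1, 1, 1, 1, 1); (0, 0, 0, 0, 0, 2))


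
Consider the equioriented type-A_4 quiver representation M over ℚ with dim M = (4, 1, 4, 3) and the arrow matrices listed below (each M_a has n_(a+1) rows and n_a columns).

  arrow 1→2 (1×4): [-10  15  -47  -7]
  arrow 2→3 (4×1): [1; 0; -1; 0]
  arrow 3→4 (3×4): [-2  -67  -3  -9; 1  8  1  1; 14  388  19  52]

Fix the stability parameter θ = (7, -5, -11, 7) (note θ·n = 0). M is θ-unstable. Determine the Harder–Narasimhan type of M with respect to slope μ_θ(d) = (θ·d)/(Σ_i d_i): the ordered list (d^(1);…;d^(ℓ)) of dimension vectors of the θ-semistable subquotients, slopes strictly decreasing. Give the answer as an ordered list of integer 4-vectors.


Via rank(M_{q-1}∘⋯∘M_p): M ≅ I[1,1]^3, I[1,4], I[3,3], I[3,4]^2.
μ_θ-semistable layers: μ^(1)=7; μ^(2)=-3; μ^(3)=-11

((3, 0, 0, 3); (1, 1, 1, 0); (0, 0, 3, 0))


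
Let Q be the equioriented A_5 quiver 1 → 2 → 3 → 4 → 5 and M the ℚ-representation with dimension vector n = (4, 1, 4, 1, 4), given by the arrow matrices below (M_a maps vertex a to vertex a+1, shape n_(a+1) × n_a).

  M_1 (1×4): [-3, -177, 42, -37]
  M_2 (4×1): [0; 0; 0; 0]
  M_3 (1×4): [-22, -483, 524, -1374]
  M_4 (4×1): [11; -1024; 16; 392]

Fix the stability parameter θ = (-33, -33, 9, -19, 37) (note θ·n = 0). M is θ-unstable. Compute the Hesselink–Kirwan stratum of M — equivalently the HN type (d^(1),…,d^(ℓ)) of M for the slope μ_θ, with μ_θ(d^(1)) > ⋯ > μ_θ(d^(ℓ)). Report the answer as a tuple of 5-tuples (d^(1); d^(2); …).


Barcode: M ≅ I[1,1]^3, I[1,2], I[3,3]^3, I[3,5], I[5,5]^3. HN layers by μ_θ (4 steps, strictly decreasing):
  μ^(1)=37; μ^(2)=9; μ^(3)=-5; μ^(4)=-33

((0, 0, 0, 0, 4); (0, 0, 3, 0, 0); (0, 0, 1, 1, 0); (4, 1, 0, 0, 0))


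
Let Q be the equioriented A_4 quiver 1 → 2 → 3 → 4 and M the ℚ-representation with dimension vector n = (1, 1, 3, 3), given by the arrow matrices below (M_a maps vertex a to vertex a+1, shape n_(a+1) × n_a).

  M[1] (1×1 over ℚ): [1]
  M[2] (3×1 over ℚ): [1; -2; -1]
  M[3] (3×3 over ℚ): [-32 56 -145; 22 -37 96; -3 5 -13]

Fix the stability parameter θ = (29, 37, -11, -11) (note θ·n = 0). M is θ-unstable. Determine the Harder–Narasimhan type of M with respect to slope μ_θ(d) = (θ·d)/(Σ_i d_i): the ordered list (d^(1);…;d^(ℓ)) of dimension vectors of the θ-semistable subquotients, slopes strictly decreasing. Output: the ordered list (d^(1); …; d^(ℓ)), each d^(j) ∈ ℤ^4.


Via rank(M_{q-1}∘⋯∘M_p): M ≅ I[1,4], I[3,4]^2.
μ_θ-semistable layers: μ^(1)=11; μ^(2)=-11

((1, 1, 1, 1); (0, 0, 2, 2))


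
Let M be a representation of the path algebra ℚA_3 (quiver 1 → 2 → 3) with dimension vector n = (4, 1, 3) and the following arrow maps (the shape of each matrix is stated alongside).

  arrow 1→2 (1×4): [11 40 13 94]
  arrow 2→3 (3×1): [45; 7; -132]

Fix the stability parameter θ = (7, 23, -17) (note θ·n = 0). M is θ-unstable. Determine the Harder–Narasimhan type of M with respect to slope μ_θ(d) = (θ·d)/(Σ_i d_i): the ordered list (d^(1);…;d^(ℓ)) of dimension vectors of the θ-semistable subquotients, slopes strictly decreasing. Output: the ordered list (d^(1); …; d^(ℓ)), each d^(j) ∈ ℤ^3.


Via rank(M_{q-1}∘⋯∘M_p): M ≅ I[1,1]^3, I[1,3], I[3,3]^2.
μ_θ-semistable layers: μ^(1)=7; μ^(2)=13/3; μ^(3)=-17

((3, 0, 0); (1, 1, 1); (0, 0, 2))


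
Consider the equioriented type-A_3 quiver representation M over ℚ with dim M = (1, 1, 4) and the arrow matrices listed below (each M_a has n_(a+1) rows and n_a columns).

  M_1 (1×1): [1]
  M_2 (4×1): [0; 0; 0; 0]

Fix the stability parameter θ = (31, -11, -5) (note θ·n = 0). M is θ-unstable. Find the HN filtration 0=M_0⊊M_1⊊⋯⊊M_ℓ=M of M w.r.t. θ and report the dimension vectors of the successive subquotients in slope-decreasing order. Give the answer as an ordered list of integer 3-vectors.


Via rank(M_{q-1}∘⋯∘M_p): M ≅ I[1,2], I[3,3]^4.
μ_θ-semistable layers: μ^(1)=10; μ^(2)=-5

((1, 1, 0); (0, 0, 4))


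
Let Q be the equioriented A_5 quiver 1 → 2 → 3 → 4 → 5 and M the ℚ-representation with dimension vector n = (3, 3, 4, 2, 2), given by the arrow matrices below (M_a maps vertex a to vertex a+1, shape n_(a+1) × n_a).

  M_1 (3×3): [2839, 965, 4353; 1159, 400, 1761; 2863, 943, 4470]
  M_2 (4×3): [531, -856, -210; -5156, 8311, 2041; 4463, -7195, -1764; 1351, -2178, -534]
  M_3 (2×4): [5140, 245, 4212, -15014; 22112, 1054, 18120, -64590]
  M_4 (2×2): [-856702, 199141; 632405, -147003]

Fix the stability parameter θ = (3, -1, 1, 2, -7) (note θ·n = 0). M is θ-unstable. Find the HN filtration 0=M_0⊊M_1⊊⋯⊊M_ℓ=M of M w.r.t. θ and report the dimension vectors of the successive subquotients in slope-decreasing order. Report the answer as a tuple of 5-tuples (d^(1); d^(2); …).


Via rank(M_{q-1}∘⋯∘M_p): M ≅ I[1,3], I[1,5]^2, I[3,3].
μ_θ-semistable layers: μ^(1)=1; μ^(2)=-2/5

((1, 1, 2, 0, 0); (2, 2, 2, 2, 2))


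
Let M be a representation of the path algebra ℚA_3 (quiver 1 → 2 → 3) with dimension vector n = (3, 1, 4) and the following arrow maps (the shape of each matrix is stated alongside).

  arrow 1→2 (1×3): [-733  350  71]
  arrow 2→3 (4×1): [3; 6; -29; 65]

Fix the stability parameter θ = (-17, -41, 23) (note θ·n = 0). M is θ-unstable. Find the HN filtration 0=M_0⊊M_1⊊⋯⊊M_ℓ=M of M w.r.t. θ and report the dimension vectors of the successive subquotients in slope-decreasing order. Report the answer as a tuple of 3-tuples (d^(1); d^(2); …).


Interval decomposition of M: I[1,1]^2, I[1,3], I[3,3]^3.
HN type (ℓ=3): μ^(1)=23; μ^(2)=-17; μ^(3)=-29

((0, 0, 4); (2, 0, 0); (1, 1, 0))


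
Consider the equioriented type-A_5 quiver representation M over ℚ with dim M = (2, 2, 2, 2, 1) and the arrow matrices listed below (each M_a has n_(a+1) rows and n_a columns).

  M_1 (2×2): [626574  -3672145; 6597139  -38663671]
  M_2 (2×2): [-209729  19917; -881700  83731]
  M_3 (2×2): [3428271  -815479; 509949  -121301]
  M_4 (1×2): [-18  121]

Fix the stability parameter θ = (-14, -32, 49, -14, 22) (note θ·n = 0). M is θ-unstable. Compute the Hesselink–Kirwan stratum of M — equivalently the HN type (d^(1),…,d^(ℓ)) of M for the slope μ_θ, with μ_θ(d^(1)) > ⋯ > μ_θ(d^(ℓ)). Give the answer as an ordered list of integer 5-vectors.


Barcode: M ≅ I[1,3], I[1,5], I[4,4]. HN layers by μ_θ (5 steps, strictly decreasing):
  μ^(1)=49; μ^(2)=22; μ^(3)=35/2; μ^(4)=-14; μ^(5)=-23

((0, 0, 1, 0, 0); (0, 0, 0, 0, 1); (0, 0, 1, 1, 0); (0, 0, 0, 1, 0); (2, 2, 0, 0, 0))


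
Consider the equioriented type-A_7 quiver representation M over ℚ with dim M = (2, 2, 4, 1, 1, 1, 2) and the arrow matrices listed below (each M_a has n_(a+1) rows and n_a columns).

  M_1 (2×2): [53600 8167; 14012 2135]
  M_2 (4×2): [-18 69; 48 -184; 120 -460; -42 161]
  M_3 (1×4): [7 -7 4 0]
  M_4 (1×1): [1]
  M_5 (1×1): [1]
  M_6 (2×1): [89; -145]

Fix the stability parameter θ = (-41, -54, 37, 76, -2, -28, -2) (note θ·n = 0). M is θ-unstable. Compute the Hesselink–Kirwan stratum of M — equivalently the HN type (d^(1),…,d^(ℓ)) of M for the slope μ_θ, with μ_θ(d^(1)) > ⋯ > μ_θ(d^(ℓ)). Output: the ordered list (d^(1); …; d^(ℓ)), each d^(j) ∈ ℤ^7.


Via rank(M_{q-1}∘⋯∘M_p): M ≅ I[1,2], I[1,7], I[3,3]^3, I[7,7].
μ_θ-semistable layers: μ^(1)=37; μ^(2)=81/5; μ^(3)=-2; μ^(4)=-95/2

((0, 0, 3, 0, 0, 0, 0); (0, 0, 1, 1, 1, 1, 1); (0, 0, 0, 0, 0, 0, 1); (2, 2, 0, 0, 0, 0, 0))


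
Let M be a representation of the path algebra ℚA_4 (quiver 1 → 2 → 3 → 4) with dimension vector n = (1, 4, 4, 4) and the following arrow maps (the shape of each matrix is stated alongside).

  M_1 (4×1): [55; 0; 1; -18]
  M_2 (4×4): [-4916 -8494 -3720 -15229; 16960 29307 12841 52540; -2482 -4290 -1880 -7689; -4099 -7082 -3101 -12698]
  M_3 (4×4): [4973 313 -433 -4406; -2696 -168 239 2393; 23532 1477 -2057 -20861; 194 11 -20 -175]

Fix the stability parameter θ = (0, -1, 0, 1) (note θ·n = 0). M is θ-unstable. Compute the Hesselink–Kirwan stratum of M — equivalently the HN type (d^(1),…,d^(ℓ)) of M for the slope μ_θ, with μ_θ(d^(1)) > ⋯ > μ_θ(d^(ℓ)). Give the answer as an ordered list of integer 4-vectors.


Barcode: M ≅ I[1,4], I[2,4]^3. HN layers by μ_θ (4 steps, strictly decreasing):
  μ^(1)=1; μ^(2)=0; μ^(3)=-1/2; μ^(4)=-1

((0, 0, 0, 4); (0, 0, 4, 0); (1, 1, 0, 0); (0, 3, 0, 0))


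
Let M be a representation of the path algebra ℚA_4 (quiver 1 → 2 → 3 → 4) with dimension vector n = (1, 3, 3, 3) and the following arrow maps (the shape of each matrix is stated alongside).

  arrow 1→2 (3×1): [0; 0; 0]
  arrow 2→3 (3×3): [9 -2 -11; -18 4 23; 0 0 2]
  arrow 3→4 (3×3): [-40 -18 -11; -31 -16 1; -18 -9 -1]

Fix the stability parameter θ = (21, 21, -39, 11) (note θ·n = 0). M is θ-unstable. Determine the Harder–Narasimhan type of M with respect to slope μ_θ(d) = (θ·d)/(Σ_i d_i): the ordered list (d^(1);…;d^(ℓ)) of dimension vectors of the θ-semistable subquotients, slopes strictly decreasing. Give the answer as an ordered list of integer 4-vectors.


Via rank(M_{q-1}∘⋯∘M_p): M ≅ I[1,1], I[2,2], I[2,4]^2, I[3,4].
μ_θ-semistable layers: μ^(1)=21; μ^(2)=11; μ^(3)=-9; μ^(4)=-39

((1, 1, 0, 0); (0, 0, 0, 3); (0, 2, 2, 0); (0, 0, 1, 0))


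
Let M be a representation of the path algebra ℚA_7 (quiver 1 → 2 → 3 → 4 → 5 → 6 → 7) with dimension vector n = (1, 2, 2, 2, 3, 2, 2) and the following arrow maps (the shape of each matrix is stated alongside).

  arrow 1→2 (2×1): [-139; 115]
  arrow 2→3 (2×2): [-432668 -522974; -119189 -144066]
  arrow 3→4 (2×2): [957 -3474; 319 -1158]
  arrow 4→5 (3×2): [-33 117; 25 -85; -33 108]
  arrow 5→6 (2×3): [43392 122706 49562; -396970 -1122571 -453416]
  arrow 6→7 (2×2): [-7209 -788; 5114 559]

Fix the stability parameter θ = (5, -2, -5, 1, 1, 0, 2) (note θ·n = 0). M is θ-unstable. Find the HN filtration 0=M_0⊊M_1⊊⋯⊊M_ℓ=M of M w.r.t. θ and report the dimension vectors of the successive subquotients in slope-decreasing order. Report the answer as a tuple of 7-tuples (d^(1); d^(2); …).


Via rank(M_{q-1}∘⋯∘M_p): M ≅ I[1,3], I[2,7], I[4,7], I[5,5].
μ_θ-semistable layers: μ^(1)=2; μ^(2)=1; μ^(3)=2/3; μ^(4)=-2/3; μ^(5)=-7/2

((0, 0, 0, 0, 0, 0, 2); (0, 0, 0, 0, 1, 0, 0); (0, 0, 0, 2, 2, 2, 0); (1, 1, 1, 0, 0, 0, 0); (0, 1, 1, 0, 0, 0, 0))


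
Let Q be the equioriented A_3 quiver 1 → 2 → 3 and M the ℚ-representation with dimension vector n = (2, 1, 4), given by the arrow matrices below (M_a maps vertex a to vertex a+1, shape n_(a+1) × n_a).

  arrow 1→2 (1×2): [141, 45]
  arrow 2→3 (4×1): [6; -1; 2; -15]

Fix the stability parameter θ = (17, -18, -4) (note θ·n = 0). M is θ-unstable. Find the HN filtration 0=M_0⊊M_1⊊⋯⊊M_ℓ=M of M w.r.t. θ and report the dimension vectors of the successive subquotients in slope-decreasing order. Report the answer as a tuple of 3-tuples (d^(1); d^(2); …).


Barcode: M ≅ I[1,1], I[1,3], I[3,3]^3. HN layers by μ_θ (3 steps, strictly decreasing):
  μ^(1)=17; μ^(2)=-5/3; μ^(3)=-4

((1, 0, 0); (1, 1, 1); (0, 0, 3))


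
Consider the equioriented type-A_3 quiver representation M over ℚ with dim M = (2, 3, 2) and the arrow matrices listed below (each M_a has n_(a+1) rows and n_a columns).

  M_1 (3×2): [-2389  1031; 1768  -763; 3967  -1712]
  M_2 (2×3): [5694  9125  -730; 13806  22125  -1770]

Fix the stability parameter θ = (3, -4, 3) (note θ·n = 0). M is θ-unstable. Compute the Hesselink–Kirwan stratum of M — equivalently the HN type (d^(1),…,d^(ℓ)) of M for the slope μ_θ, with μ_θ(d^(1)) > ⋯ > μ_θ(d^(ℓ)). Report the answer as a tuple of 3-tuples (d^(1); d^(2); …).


Barcode: M ≅ I[1,2], I[1,3], I[2,2], I[3,3]. HN layers by μ_θ (3 steps, strictly decreasing):
  μ^(1)=3; μ^(2)=-1/2; μ^(3)=-4

((0, 0, 2); (2, 2, 0); (0, 1, 0))


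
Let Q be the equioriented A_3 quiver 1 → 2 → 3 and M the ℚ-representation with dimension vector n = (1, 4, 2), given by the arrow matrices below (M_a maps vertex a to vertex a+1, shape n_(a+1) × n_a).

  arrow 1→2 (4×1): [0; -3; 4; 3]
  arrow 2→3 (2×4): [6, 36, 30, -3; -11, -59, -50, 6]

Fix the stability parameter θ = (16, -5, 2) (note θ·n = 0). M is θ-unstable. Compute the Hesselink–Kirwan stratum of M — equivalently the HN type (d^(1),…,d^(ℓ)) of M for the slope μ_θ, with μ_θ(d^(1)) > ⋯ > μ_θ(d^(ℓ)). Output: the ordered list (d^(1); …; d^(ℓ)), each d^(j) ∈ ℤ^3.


Interval decomposition of M: I[1,3], I[2,2]^2, I[2,3].
HN type (ℓ=3): μ^(1)=13/3; μ^(2)=2; μ^(3)=-5

((1, 1, 1); (0, 0, 1); (0, 3, 0))


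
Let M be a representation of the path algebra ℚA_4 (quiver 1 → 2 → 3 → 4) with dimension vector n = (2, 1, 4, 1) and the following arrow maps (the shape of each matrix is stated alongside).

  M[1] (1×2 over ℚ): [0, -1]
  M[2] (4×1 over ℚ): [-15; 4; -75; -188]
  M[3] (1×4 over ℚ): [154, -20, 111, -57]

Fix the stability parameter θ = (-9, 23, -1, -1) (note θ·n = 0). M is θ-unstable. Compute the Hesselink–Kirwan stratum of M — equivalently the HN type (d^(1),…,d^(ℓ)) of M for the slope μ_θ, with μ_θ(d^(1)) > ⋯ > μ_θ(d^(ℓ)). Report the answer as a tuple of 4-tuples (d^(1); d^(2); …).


Barcode: M ≅ I[1,1], I[1,4], I[3,3]^3. HN layers by μ_θ (3 steps, strictly decreasing):
  μ^(1)=7; μ^(2)=-1; μ^(3)=-9

((0, 1, 1, 1); (0, 0, 3, 0); (2, 0, 0, 0))


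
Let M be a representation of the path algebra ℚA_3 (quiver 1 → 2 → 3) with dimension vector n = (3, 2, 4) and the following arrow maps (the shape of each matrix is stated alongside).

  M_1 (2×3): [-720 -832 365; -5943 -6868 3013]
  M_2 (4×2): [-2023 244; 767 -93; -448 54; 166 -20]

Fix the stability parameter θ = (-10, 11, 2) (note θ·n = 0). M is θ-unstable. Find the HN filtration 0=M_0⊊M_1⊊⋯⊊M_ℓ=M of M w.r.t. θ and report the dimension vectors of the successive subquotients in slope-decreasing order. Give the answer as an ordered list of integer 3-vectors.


Barcode: M ≅ I[1,1], I[1,3]^2, I[3,3]^2. HN layers by μ_θ (3 steps, strictly decreasing):
  μ^(1)=13/2; μ^(2)=2; μ^(3)=-10

((0, 2, 2); (0, 0, 2); (3, 0, 0))


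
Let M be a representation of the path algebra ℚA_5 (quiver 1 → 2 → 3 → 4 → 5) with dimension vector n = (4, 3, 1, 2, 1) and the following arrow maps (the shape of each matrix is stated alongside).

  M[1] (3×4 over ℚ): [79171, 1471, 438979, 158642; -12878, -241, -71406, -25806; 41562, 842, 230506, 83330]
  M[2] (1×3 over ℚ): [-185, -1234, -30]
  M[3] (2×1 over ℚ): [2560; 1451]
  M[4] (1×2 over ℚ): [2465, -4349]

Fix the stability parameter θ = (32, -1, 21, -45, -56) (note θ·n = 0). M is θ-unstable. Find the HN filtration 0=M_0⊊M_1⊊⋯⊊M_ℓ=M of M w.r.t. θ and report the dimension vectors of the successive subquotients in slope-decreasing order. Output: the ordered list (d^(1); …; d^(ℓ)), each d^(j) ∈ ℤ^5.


Barcode: M ≅ I[1,1], I[1,2]^2, I[1,5], I[4,4]. HN layers by μ_θ (4 steps, strictly decreasing):
  μ^(1)=32; μ^(2)=31/2; μ^(3)=-49/5; μ^(4)=-45

((1, 0, 0, 0, 0); (2, 2, 0, 0, 0); (1, 1, 1, 1, 1); (0, 0, 0, 1, 0))


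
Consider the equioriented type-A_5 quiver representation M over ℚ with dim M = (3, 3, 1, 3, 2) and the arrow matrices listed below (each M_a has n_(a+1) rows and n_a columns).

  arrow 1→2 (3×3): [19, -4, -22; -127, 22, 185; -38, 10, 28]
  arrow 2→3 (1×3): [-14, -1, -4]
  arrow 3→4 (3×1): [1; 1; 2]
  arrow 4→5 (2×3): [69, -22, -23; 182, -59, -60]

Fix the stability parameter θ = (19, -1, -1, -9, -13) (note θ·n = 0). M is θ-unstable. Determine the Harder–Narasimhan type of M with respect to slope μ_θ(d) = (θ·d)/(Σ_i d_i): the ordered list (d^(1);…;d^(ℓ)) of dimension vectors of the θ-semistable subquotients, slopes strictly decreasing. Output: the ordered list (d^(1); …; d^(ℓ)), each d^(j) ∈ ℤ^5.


Interval decomposition of M: I[1,2]^2, I[1,5], I[4,4], I[4,5].
HN type (ℓ=4): μ^(1)=9; μ^(2)=-1; μ^(3)=-9; μ^(4)=-11

((2, 2, 0, 0, 0); (1, 1, 1, 1, 1); (0, 0, 0, 1, 0); (0, 0, 0, 1, 1))


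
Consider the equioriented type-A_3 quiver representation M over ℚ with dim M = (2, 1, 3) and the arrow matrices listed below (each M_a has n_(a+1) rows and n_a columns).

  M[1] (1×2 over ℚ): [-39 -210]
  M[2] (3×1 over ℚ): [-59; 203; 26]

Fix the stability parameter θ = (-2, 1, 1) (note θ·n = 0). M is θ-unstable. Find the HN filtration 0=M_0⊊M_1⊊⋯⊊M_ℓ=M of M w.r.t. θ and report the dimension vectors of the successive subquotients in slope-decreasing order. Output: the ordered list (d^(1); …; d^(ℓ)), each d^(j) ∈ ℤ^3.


Via rank(M_{q-1}∘⋯∘M_p): M ≅ I[1,1], I[1,3], I[3,3]^2.
μ_θ-semistable layers: μ^(1)=1; μ^(2)=-2

((0, 1, 3); (2, 0, 0))


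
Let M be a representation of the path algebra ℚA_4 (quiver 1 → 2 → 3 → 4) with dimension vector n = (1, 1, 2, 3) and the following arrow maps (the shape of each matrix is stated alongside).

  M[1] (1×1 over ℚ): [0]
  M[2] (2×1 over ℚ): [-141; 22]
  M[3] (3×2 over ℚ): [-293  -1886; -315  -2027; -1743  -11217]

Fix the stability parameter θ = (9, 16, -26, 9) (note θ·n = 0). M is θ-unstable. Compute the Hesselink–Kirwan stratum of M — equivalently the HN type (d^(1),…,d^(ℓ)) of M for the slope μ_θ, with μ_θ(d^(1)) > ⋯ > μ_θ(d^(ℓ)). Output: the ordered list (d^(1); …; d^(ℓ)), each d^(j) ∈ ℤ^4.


Interval decomposition of M: I[1,1], I[2,4], I[3,4], I[4,4].
HN type (ℓ=3): μ^(1)=9; μ^(2)=-5; μ^(3)=-26

((1, 0, 0, 3); (0, 1, 1, 0); (0, 0, 1, 0))


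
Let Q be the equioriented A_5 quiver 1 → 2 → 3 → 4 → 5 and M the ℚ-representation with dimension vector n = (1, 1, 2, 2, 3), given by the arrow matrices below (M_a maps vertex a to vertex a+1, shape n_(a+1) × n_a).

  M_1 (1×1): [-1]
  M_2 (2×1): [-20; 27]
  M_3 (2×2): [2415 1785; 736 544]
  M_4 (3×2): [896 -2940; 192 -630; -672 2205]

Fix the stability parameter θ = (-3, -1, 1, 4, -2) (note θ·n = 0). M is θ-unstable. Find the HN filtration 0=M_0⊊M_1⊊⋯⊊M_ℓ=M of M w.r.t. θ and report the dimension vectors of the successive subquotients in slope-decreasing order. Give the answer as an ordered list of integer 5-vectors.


Via rank(M_{q-1}∘⋯∘M_p): M ≅ I[1,4], I[3,3], I[4,5], I[5,5]^2.
μ_θ-semistable layers: μ^(1)=4; μ^(2)=1; μ^(3)=-1; μ^(4)=-2; μ^(5)=-3

((0, 0, 0, 1, 0); (0, 0, 2, 1, 1); (0, 1, 0, 0, 0); (0, 0, 0, 0, 2); (1, 0, 0, 0, 0))


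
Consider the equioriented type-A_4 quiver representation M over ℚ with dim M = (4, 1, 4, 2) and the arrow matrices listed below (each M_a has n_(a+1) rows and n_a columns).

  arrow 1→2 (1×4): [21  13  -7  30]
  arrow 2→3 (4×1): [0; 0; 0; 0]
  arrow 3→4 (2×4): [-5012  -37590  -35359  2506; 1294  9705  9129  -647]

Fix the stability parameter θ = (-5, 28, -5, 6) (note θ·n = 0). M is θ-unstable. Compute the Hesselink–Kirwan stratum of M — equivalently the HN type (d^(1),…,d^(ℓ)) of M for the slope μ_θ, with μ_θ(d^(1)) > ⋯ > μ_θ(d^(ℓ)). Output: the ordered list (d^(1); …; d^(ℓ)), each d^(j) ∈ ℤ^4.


Interval decomposition of M: I[1,1]^3, I[1,2], I[3,3]^2, I[3,4]^2.
HN type (ℓ=3): μ^(1)=28; μ^(2)=6; μ^(3)=-5

((0, 1, 0, 0); (0, 0, 0, 2); (4, 0, 4, 0))


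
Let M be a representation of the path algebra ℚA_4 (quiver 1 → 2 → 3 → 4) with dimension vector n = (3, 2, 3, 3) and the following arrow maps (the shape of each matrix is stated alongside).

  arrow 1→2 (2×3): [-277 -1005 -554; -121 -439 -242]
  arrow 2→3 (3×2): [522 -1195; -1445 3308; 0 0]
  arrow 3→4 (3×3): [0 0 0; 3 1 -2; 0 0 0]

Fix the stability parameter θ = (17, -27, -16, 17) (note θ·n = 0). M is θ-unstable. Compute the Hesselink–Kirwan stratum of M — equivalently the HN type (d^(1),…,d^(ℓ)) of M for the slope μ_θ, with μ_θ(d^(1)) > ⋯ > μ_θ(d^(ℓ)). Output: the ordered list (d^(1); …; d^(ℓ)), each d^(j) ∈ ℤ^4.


Via rank(M_{q-1}∘⋯∘M_p): M ≅ I[1,1], I[1,3], I[1,4], I[3,3], I[4,4]^2.
μ_θ-semistable layers: μ^(1)=17; μ^(2)=-26/3; μ^(3)=-16

((1, 0, 0, 3); (2, 2, 2, 0); (0, 0, 1, 0))


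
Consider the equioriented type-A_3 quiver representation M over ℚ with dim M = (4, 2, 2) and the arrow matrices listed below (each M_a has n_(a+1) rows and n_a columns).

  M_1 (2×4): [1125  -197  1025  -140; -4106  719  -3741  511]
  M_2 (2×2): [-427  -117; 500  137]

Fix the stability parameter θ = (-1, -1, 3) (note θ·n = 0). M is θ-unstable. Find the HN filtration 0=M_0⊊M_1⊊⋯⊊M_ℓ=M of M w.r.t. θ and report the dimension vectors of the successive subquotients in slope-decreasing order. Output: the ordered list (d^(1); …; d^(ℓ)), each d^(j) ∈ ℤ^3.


Barcode: M ≅ I[1,1]^2, I[1,3]^2. HN layers by μ_θ (2 steps, strictly decreasing):
  μ^(1)=3; μ^(2)=-1

((0, 0, 2); (4, 2, 0))


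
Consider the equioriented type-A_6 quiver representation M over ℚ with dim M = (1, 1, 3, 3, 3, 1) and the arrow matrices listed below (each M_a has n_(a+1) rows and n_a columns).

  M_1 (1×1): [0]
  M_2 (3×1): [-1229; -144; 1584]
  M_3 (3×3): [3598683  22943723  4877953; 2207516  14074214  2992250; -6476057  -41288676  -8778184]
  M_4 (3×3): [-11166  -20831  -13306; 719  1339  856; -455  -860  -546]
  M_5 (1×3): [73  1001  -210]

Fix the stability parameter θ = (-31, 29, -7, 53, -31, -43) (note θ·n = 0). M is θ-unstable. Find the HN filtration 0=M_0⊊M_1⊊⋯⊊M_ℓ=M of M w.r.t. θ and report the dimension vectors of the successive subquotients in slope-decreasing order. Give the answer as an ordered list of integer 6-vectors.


Barcode: M ≅ I[1,1], I[2,6], I[3,3], I[3,4], I[4,5], I[5,5]. HN layers by μ_θ (5 steps, strictly decreasing):
  μ^(1)=53; μ^(2)=11; μ^(3)=1/5; μ^(4)=-7; μ^(5)=-31

((0, 0, 0, 1, 0, 0); (0, 0, 0, 1, 1, 0); (0, 1, 1, 1, 1, 1); (0, 0, 2, 0, 0, 0); (1, 0, 0, 0, 1, 0))


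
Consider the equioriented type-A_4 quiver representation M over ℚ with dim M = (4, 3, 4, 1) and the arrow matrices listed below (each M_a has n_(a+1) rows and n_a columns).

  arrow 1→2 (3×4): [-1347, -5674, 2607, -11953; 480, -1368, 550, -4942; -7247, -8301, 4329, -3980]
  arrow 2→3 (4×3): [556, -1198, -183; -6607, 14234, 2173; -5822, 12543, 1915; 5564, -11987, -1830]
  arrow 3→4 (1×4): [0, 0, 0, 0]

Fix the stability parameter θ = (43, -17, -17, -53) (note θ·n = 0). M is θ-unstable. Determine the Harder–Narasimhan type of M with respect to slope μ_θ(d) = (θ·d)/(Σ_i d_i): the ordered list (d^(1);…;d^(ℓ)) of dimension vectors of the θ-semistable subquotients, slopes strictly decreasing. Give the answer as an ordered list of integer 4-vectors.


Interval decomposition of M: I[1,1], I[1,3]^3, I[3,3], I[4,4].
HN type (ℓ=4): μ^(1)=43; μ^(2)=3; μ^(3)=-17; μ^(4)=-53

((1, 0, 0, 0); (3, 3, 3, 0); (0, 0, 1, 0); (0, 0, 0, 1))


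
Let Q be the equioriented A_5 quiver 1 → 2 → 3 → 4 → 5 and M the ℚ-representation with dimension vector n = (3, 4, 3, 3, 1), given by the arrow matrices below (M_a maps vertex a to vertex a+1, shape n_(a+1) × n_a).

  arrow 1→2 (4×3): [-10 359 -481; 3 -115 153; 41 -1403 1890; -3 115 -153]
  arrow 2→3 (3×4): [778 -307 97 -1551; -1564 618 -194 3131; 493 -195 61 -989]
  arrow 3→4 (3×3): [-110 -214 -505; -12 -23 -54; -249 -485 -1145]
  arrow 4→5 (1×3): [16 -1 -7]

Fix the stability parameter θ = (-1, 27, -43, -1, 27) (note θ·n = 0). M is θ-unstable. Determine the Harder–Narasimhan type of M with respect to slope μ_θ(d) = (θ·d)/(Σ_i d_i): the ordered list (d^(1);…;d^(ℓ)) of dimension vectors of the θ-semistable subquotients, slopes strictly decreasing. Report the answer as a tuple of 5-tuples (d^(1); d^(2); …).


Interval decomposition of M: I[1,4]^2, I[1,5], I[2,2].
HN type (ℓ=3): μ^(1)=27; μ^(2)=-1; μ^(3)=-17/3

((0, 1, 0, 0, 1); (0, 0, 0, 3, 0); (3, 3, 3, 0, 0))


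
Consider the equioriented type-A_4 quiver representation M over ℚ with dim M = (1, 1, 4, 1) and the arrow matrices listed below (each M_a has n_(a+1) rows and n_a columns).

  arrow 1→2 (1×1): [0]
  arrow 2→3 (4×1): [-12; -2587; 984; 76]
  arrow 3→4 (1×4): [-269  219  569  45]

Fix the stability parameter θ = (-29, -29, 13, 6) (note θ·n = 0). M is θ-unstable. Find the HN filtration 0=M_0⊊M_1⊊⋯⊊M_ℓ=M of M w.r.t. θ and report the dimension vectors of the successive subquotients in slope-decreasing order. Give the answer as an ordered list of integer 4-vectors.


Via rank(M_{q-1}∘⋯∘M_p): M ≅ I[1,1], I[2,4], I[3,3]^3.
μ_θ-semistable layers: μ^(1)=13; μ^(2)=19/2; μ^(3)=-29

((0, 0, 3, 0); (0, 0, 1, 1); (1, 1, 0, 0))


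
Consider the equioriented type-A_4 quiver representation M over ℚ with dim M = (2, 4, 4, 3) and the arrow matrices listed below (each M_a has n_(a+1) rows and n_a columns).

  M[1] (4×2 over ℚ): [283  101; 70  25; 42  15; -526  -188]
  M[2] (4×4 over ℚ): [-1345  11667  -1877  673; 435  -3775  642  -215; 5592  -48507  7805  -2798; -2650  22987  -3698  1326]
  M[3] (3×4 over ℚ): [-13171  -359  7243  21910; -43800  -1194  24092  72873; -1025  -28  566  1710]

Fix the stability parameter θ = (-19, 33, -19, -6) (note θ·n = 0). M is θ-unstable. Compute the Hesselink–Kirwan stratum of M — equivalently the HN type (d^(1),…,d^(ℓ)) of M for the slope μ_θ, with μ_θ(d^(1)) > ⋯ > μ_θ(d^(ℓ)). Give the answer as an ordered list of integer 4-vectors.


Barcode: M ≅ I[1,4]^2, I[2,3], I[2,4]. HN layers by μ_θ (3 steps, strictly decreasing):
  μ^(1)=7; μ^(2)=8/3; μ^(3)=-19

((0, 1, 1, 0); (0, 3, 3, 3); (2, 0, 0, 0))


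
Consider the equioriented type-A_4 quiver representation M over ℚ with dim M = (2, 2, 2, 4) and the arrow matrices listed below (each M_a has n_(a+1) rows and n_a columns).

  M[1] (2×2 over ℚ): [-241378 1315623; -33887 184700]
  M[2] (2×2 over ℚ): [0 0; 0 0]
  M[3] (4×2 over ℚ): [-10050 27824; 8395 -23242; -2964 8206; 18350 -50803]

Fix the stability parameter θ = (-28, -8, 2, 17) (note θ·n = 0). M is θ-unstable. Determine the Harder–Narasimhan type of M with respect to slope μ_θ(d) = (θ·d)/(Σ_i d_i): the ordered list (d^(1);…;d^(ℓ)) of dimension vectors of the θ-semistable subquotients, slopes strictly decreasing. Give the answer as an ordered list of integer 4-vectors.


Barcode: M ≅ I[1,2]^2, I[3,4]^2, I[4,4]^2. HN layers by μ_θ (4 steps, strictly decreasing):
  μ^(1)=17; μ^(2)=2; μ^(3)=-8; μ^(4)=-28

((0, 0, 0, 4); (0, 0, 2, 0); (0, 2, 0, 0); (2, 0, 0, 0))


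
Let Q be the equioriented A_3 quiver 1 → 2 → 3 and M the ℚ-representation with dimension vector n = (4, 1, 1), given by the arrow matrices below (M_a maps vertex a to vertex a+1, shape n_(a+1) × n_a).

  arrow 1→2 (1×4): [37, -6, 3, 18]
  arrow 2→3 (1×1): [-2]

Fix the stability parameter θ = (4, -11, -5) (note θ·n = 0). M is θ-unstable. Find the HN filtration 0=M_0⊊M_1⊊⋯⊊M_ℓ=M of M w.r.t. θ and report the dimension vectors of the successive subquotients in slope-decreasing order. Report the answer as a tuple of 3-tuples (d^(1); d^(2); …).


Via rank(M_{q-1}∘⋯∘M_p): M ≅ I[1,1]^3, I[1,3].
μ_θ-semistable layers: μ^(1)=4; μ^(2)=-4

((3, 0, 0); (1, 1, 1))


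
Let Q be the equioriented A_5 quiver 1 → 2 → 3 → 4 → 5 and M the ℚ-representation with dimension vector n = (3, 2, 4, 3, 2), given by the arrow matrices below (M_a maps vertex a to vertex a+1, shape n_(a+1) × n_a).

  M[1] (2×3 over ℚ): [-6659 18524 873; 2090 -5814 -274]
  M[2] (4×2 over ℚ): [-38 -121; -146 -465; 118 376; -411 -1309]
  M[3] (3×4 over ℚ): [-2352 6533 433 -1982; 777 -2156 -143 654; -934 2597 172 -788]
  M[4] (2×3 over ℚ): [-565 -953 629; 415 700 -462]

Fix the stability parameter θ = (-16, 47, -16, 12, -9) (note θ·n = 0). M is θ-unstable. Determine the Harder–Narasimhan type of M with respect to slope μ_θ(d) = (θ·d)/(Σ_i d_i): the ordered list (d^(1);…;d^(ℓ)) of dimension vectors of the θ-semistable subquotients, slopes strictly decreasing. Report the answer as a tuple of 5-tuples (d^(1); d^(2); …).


Interval decomposition of M: I[1,1], I[1,3], I[1,5], I[3,4], I[3,5].
HN type (ℓ=5): μ^(1)=31/2; μ^(2)=12; μ^(3)=17/2; μ^(4)=3/2; μ^(5)=-16

((0, 1, 1, 0, 0); (0, 0, 0, 1, 0); (0, 1, 1, 1, 1); (0, 0, 0, 1, 1); (3, 0, 2, 0, 0))


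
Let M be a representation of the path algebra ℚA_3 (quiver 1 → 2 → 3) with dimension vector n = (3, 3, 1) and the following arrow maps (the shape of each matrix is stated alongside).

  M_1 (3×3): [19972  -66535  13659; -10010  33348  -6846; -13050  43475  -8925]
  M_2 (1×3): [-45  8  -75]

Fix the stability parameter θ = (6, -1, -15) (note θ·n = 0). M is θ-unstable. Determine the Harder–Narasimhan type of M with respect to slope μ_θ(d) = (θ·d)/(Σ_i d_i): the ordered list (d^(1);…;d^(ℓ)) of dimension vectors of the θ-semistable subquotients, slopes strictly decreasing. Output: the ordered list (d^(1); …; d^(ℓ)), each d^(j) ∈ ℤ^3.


Barcode: M ≅ I[1,1], I[1,2], I[1,3], I[2,2]. HN layers by μ_θ (4 steps, strictly decreasing):
  μ^(1)=6; μ^(2)=5/2; μ^(3)=-1; μ^(4)=-10/3

((1, 0, 0); (1, 1, 0); (0, 1, 0); (1, 1, 1))


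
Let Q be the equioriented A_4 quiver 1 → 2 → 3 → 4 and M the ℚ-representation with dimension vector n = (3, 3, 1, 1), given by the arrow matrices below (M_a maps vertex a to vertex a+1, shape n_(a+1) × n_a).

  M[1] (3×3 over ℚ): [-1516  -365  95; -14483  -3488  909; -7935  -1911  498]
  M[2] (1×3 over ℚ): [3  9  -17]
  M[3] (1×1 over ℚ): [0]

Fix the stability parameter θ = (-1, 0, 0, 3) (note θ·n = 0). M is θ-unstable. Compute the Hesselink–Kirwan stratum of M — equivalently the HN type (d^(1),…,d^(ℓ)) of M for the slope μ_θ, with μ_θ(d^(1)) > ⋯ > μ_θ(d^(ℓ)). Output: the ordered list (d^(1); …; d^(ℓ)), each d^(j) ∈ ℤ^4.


Barcode: M ≅ I[1,1], I[1,2]^2, I[2,3], I[4,4]. HN layers by μ_θ (3 steps, strictly decreasing):
  μ^(1)=3; μ^(2)=0; μ^(3)=-1

((0, 0, 0, 1); (0, 3, 1, 0); (3, 0, 0, 0))


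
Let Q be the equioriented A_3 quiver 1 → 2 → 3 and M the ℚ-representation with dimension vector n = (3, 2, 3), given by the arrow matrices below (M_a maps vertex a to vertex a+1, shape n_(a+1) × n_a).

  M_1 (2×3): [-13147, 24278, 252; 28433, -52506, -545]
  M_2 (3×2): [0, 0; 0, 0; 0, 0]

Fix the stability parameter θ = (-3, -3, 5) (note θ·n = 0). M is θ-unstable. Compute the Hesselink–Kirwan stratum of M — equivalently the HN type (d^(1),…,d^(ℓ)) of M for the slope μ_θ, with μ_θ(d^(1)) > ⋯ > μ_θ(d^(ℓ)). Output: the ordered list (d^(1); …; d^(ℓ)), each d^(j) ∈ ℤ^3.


Via rank(M_{q-1}∘⋯∘M_p): M ≅ I[1,1], I[1,2]^2, I[3,3]^3.
μ_θ-semistable layers: μ^(1)=5; μ^(2)=-3

((0, 0, 3); (3, 2, 0))


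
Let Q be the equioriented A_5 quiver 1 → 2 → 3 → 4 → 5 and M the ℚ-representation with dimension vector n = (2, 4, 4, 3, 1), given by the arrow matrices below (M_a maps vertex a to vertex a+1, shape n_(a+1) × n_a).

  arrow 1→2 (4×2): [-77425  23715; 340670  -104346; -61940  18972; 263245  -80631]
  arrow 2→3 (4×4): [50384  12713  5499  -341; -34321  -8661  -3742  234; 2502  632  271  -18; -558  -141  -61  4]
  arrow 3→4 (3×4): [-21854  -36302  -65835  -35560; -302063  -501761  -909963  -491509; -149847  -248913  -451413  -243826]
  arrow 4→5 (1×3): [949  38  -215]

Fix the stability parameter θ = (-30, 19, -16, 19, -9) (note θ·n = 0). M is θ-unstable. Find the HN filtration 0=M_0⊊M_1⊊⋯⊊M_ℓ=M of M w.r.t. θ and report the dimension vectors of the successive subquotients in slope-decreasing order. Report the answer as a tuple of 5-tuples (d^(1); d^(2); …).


Barcode: M ≅ I[1,1], I[1,3], I[2,4]^2, I[2,5]. HN layers by μ_θ (4 steps, strictly decreasing):
  μ^(1)=19; μ^(2)=5; μ^(3)=3/2; μ^(4)=-30

((0, 0, 0, 2, 0); (0, 0, 0, 1, 1); (0, 4, 4, 0, 0); (2, 0, 0, 0, 0))


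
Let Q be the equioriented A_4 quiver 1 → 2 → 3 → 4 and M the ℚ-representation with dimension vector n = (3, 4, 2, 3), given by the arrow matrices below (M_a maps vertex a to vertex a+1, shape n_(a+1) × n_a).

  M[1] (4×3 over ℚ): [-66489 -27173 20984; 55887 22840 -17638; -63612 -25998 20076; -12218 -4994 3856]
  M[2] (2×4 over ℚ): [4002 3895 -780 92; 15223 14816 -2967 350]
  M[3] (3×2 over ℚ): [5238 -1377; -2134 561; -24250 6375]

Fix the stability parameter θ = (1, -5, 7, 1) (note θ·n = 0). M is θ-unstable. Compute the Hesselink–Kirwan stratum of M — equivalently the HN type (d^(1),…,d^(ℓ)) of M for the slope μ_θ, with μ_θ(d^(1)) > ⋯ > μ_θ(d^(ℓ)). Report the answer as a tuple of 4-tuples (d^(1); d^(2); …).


Barcode: M ≅ I[1,1], I[1,3], I[1,4], I[2,2]^2, I[4,4]^2. HN layers by μ_θ (5 steps, strictly decreasing):
  μ^(1)=7; μ^(2)=4; μ^(3)=1; μ^(4)=-2; μ^(5)=-5

((0, 0, 1, 0); (0, 0, 1, 1); (1, 0, 0, 2); (2, 2, 0, 0); (0, 2, 0, 0))


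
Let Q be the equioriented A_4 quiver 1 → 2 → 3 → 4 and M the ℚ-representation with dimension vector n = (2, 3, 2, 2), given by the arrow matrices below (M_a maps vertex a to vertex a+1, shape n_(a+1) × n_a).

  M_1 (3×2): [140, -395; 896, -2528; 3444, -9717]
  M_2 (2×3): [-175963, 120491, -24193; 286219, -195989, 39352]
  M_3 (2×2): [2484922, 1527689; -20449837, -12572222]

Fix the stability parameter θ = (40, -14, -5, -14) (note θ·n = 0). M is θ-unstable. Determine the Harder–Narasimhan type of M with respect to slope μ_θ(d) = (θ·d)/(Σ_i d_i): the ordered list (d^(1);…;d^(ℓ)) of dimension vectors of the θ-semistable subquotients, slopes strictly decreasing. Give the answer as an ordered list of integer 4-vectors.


Via rank(M_{q-1}∘⋯∘M_p): M ≅ I[1,1], I[1,4], I[2,2], I[2,4].
μ_θ-semistable layers: μ^(1)=40; μ^(2)=7/4; μ^(3)=-19/2; μ^(4)=-14

((1, 0, 0, 0); (1, 1, 1, 1); (0, 0, 1, 1); (0, 2, 0, 0))


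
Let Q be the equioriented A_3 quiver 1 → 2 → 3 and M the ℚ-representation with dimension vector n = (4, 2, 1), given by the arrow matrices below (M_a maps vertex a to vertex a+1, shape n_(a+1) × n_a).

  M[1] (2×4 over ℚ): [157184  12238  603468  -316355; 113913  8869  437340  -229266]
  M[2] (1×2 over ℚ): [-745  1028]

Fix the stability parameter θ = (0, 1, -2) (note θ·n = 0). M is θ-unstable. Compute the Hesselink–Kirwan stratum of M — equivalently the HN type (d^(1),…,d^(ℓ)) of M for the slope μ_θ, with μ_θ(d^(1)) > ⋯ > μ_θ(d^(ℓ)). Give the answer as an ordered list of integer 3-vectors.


Via rank(M_{q-1}∘⋯∘M_p): M ≅ I[1,1]^2, I[1,2], I[1,3].
μ_θ-semistable layers: μ^(1)=1; μ^(2)=0; μ^(3)=-1/3

((0, 1, 0); (3, 0, 0); (1, 1, 1))
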